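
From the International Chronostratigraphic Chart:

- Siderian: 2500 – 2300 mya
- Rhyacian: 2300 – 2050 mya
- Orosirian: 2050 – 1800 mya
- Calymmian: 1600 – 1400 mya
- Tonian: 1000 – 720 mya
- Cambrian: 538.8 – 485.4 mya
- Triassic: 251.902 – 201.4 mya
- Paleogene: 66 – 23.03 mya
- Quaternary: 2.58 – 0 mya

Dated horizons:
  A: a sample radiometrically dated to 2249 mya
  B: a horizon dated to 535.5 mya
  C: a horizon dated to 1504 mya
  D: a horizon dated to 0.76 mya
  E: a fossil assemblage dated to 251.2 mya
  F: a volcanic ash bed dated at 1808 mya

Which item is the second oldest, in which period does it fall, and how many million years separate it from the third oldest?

Sorted oldest-first by Ma: A (2249), F (1808), C (1504), B (535.5), E (251.2), D (0.76).
The second oldest is F at 1808 Ma, which lies in 2050–1800 Ma: the Orosirian.
The third oldest is C at 1504 Ma; separation = |1808 − 1504| = 304 Myr.

F, in the Orosirian; 304 million years to C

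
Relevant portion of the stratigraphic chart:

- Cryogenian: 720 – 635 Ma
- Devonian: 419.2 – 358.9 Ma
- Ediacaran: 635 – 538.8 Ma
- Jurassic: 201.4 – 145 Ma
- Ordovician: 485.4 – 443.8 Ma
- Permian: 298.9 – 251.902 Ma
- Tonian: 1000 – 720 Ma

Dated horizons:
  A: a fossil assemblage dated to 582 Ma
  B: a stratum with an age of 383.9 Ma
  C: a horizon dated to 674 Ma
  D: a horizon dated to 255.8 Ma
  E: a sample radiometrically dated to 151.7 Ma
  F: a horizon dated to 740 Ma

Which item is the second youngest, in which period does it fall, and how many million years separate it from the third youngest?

D, in the Permian; 128.1 million years to B

Smaller Ma means younger, so youngest first: E 151.7 < D 255.8 < B 383.9 < A 582 < C 674 < F 740.
Counting 2 along gives D (255.8 Ma); the excerpt puts that inside the Permian, 298.9–251.902 Ma.
Next in line is B (383.9 Ma), and 383.9 − 255.8 = 128.1 Myr.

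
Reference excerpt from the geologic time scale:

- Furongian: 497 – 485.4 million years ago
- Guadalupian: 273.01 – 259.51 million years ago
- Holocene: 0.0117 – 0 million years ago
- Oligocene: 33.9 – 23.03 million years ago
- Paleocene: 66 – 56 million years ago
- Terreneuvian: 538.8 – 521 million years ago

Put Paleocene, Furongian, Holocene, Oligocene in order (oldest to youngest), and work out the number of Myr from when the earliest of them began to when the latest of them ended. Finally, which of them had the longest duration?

From the excerpt: Paleocene 66–56; Furongian 497–485.4; Holocene 0.0117–0; Oligocene 33.9–23.03 (Ma).
Larger Ma is earlier, so the oldest is Furongian and the youngest is Holocene; oldest to youngest: Furongian, Paleocene, Oligocene, Holocene.
Oldest start 497 minus youngest end 0 gives 497 Myr overall.
Individual lengths (start − end): Paleocene 10; Holocene 0.0117; Oligocene 10.87; Furongian 11.6. The largest is Furongian at 11.6 Myr.

Furongian → Paleocene → Oligocene → Holocene; total span 497 Myr; longest is Furongian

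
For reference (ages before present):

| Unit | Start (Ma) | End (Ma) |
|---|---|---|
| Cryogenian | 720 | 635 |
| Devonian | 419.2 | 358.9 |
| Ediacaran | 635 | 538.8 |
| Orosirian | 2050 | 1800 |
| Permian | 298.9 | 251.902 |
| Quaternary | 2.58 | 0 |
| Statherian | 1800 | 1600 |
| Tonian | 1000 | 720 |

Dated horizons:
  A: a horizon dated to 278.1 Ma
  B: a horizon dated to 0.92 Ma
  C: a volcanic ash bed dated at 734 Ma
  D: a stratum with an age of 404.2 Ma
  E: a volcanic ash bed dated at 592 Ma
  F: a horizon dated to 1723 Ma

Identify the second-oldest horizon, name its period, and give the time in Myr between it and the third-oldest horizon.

Larger Ma means older, so oldest first: F 1723 > C 734 > E 592 > D 404.2 > A 278.1 > B 0.92.
Counting 2 along gives C (734 Ma); the excerpt puts that inside the Tonian, 1000–720 Ma.
Next in line is E (592 Ma), and 734 − 592 = 142 Myr.

C, in the Tonian; 142 million years to E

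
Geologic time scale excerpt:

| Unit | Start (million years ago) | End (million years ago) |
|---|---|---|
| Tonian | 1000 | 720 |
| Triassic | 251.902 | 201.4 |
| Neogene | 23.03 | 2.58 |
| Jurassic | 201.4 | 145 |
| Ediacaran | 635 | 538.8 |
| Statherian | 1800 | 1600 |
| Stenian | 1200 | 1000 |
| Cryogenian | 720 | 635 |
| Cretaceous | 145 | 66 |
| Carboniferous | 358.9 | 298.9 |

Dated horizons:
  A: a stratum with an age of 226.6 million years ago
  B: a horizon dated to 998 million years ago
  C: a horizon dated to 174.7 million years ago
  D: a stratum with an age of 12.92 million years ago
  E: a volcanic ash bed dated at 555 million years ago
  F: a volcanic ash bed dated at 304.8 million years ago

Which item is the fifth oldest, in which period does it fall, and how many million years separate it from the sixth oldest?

C, in the Jurassic; 161.78 million years to D

Larger Ma means older, so oldest first: B 998 > E 555 > F 304.8 > A 226.6 > C 174.7 > D 12.92.
Counting 5 along gives C (174.7 Ma); the excerpt puts that inside the Jurassic, 201.4–145 Ma.
Next in line is D (12.92 Ma), and 174.7 − 12.92 = 161.78 Myr.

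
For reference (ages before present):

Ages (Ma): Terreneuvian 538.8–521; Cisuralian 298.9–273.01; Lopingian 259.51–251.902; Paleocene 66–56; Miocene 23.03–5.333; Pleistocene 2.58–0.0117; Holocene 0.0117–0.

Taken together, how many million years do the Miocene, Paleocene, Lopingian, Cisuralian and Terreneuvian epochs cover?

78.995 million years

Duration is start − end for each: (23.03 − 5.333) + (66 − 56) + (259.51 − 251.902) + (298.9 − 273.01) + (538.8 − 521).
That is 17.697 + 10 + 7.608 + 25.89 + 17.8, which totals 78.995 million years.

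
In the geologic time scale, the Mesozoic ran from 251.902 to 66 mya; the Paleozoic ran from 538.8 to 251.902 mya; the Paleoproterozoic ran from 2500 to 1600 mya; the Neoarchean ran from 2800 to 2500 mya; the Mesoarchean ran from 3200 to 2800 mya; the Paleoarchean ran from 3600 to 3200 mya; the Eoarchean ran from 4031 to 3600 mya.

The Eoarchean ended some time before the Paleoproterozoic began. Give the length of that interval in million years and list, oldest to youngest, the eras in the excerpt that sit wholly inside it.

End of Eoarchean = 3600 Ma; start of Paleoproterozoic = 2500 Ma.
Gap = 3600 − 2500 = 1100 Myr.
Eras wholly inside 3600–2500 Ma: Paleoarchean (3600–3200), Mesoarchean (3200–2800), Neoarchean (2800–2500).

1100 million years; Paleoarchean, Mesoarchean, Neoarchean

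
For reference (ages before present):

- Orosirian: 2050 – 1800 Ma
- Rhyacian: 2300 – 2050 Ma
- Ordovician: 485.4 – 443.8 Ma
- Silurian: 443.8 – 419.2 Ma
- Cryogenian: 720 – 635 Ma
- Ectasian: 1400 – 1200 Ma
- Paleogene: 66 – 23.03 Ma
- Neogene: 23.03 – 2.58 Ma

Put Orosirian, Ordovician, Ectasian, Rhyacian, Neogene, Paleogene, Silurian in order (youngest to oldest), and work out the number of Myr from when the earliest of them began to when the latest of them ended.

Neogene → Paleogene → Silurian → Ordovician → Ectasian → Orosirian → Rhyacian; total span 2297.42 Myr

From the excerpt: Orosirian 2050–1800; Ordovician 485.4–443.8; Ectasian 1400–1200; Rhyacian 2300–2050; Neogene 23.03–2.58; Paleogene 66–23.03; Silurian 443.8–419.2 (Ma).
Larger Ma is earlier, so the oldest is Rhyacian and the youngest is Neogene; youngest to oldest: Neogene, Paleogene, Silurian, Ordovician, Ectasian, Orosirian, Rhyacian.
Oldest start 2300 minus youngest end 2.58 gives 2297.42 Myr overall.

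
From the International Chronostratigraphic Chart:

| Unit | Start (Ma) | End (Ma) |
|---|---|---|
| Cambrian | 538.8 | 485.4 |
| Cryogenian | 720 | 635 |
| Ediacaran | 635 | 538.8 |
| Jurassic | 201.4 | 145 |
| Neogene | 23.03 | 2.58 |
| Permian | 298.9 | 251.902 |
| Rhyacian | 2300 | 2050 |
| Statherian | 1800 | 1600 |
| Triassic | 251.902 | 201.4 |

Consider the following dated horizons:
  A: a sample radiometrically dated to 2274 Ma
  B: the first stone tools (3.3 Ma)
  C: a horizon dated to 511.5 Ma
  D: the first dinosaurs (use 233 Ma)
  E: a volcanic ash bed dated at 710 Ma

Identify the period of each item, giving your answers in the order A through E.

Match each age against the start–end ranges in the excerpt: A = 2274 Ma → Rhyacian (2300–2050); B = 3.3 Ma → Neogene (23.03–2.58); C = 511.5 Ma → Cambrian (538.8–485.4); D = 233 Ma → Triassic (251.902–201.4); E = 710 Ma → Cryogenian (720–635).

A — Rhyacian; B — Neogene; C — Cambrian; D — Triassic; E — Cryogenian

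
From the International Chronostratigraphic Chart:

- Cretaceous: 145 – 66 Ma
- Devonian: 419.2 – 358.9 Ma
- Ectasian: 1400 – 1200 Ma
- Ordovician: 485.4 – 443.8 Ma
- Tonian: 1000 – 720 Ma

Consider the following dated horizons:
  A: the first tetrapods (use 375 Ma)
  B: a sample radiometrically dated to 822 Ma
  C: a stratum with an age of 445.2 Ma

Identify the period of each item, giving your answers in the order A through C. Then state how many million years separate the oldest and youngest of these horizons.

A: 375 Ma lies in 419.2–358.9 Ma, so Devonian.
B: 822 Ma lies in 1000–720 Ma, so Tonian.
C: 445.2 Ma lies in 485.4–443.8 Ma, so Ordovician.
Oldest = 822 Ma, youngest = 375 Ma → span 447 Myr.

A — Devonian; B — Tonian; C — Ordovician; span 447 million years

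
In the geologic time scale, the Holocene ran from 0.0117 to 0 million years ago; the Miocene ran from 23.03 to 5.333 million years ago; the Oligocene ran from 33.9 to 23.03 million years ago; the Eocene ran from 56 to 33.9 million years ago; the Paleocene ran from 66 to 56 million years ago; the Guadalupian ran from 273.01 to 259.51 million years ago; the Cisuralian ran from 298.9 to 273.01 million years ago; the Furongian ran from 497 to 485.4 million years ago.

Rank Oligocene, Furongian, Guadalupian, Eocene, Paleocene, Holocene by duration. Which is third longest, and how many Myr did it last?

Furongian, 11.6 million years

Durations: Oligocene 10.87; Furongian 11.6; Guadalupian 13.5; Eocene 22.1; Paleocene 10; Holocene 0.0117 Myr.
Sorted longest-first: Eocene (22.1), Guadalupian (13.5), Furongian (11.6), Oligocene (10.87), Paleocene (10), Holocene (0.0117).
The third longest is Furongian at 11.6 Myr.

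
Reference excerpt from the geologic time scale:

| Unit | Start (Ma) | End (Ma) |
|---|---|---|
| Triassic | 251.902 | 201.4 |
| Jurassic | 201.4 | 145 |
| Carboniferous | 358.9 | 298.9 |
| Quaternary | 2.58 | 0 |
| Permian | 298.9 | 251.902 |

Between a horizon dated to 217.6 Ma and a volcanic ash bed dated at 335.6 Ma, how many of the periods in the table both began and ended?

The older date is 335.6 Ma and the younger is 217.6 Ma.
Periods with start < 335.6 and end > 217.6 Ma: Permian (298.9–251.902).
That is 1 complete period.

1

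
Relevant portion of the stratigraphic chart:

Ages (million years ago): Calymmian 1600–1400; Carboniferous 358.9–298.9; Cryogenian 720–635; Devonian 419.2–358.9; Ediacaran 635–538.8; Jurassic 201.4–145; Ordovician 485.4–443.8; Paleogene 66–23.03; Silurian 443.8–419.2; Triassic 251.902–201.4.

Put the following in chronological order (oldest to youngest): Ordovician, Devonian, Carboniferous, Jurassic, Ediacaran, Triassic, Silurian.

Ediacaran, Ordovician, Silurian, Devonian, Carboniferous, Triassic, Jurassic

Sorting by start age (descending Ma, since larger Ma = older): Ediacaran start 635, Ordovician start 485.4, Silurian start 443.8, Devonian start 419.2, Carboniferous start 358.9, Triassic start 251.902, Jurassic start 201.4.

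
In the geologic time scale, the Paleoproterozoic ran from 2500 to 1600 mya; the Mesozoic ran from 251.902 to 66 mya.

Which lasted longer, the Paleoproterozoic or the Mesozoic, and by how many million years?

Paleoproterozoic: 2500 − 1600 = 900 Myr.
Mesozoic: 251.902 − 66 = 185.902 Myr.
Difference: 900 − 185.902 = 714.098 Myr, so the Paleoproterozoic was longer.

Paleoproterozoic, by 714.098 million years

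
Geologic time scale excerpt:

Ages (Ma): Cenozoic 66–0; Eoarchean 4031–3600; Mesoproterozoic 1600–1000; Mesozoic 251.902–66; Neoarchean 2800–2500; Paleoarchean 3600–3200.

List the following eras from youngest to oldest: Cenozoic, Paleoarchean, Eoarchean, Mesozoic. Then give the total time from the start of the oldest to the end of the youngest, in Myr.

From the excerpt: Cenozoic 66–0; Paleoarchean 3600–3200; Eoarchean 4031–3600; Mesozoic 251.902–66 (Ma).
Larger Ma is earlier, so the oldest is Eoarchean and the youngest is Cenozoic; youngest to oldest: Cenozoic, Mesozoic, Paleoarchean, Eoarchean.
Oldest start 4031 minus youngest end 0 gives 4031 Myr overall.

Cenozoic, Mesozoic, Paleoarchean, Eoarchean; total span 4031 Myr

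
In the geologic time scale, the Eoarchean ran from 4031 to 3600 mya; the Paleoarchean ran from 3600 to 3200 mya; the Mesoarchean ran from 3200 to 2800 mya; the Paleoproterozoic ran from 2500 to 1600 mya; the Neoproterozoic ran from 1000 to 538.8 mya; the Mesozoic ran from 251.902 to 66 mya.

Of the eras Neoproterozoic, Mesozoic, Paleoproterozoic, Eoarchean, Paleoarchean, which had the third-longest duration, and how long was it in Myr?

Eoarchean, 431 million years

Durations: Neoproterozoic 461.2; Mesozoic 185.902; Paleoproterozoic 900; Eoarchean 431; Paleoarchean 400 Myr.
Sorted longest-first: Paleoproterozoic (900), Neoproterozoic (461.2), Eoarchean (431), Paleoarchean (400), Mesozoic (185.902).
The third longest is Eoarchean at 431 Myr.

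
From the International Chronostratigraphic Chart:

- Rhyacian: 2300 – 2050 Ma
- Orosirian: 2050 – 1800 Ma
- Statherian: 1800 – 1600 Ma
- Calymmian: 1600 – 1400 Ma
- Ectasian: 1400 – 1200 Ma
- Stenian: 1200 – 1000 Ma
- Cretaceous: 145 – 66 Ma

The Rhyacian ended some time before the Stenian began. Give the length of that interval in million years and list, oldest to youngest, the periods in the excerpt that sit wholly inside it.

The Rhyacian closes at 2050 Ma and the Stenian opens at 1200 Ma, so the interval is 2050 − 1200 = 850 Myr.
A period fits inside if it starts at or after 2050 Ma and ends at or before 1200 Ma; oldest first that gives Orosirian, Statherian, Calymmian, Ectasian.

850 million years; Orosirian, Statherian, Calymmian, Ectasian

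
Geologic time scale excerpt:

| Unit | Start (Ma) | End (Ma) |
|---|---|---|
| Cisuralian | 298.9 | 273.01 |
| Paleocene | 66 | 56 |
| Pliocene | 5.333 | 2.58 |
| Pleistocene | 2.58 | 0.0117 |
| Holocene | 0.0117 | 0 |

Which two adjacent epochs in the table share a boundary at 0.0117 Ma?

Pleistocene and Holocene

The Pleistocene ends at 0.0117 Ma and the Holocene begins at 0.0117 Ma, so they share that boundary.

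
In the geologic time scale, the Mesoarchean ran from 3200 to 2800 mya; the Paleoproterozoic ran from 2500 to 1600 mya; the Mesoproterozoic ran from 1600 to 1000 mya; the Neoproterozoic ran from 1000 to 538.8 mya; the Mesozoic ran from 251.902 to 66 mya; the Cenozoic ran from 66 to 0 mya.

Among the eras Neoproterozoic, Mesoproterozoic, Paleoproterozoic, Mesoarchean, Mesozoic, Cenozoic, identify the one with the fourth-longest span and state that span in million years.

Mesoarchean, 400 million years

Durations: Neoproterozoic 461.2; Mesoproterozoic 600; Paleoproterozoic 900; Mesoarchean 400; Mesozoic 185.902; Cenozoic 66 Myr.
Sorted longest-first: Paleoproterozoic (900), Mesoproterozoic (600), Neoproterozoic (461.2), Mesoarchean (400), Mesozoic (185.902), Cenozoic (66).
The fourth longest is Mesoarchean at 400 Myr.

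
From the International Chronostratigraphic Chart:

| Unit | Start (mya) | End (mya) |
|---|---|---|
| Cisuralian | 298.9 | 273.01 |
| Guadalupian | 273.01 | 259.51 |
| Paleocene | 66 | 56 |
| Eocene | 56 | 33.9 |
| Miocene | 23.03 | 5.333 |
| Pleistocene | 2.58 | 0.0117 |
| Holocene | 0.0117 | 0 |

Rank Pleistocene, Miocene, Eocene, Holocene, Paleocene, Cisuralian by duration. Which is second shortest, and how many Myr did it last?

Pleistocene, 2.5683 million years

Start − end for each: Pleistocene 2.58 − 0.0117 = 2.5683; Miocene 23.03 − 5.333 = 17.697; Eocene 56 − 33.9 = 22.1; Holocene 0.0117 − 0 = 0.0117; Paleocene 66 − 56 = 10; Cisuralian 298.9 − 273.01 = 25.89.
Ranking these from shortest: Holocene < Pleistocene < Paleocene < Miocene < Eocene < Cisuralian.
Position 2 in that ranking is Pleistocene, which lasted 2.5683 Myr.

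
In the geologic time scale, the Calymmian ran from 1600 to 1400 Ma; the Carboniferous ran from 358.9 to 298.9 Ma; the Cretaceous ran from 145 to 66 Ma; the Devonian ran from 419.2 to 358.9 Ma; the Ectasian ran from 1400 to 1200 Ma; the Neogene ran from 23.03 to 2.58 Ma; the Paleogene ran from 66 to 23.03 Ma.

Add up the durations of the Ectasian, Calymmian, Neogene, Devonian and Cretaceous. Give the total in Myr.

559.75 million years

Duration is start − end for each: (1400 − 1200) + (1600 − 1400) + (23.03 − 2.58) + (419.2 − 358.9) + (145 − 66).
That is 200 + 200 + 20.45 + 60.3 + 79, which totals 559.75 million years.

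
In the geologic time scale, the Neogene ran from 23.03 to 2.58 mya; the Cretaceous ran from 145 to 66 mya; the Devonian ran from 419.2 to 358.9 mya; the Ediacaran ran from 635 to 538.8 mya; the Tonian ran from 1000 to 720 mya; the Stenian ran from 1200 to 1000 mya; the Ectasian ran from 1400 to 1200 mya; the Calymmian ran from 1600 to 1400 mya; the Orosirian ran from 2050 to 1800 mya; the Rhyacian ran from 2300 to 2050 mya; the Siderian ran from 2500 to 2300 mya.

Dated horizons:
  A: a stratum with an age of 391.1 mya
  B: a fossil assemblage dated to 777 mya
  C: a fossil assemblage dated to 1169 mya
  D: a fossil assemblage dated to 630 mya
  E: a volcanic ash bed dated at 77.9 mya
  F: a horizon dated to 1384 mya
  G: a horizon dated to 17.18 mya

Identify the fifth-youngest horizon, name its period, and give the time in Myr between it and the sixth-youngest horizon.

Smaller Ma means younger, so youngest first: G 17.18 < E 77.9 < A 391.1 < D 630 < B 777 < C 1169 < F 1384.
Counting 5 along gives B (777 Ma); the excerpt puts that inside the Tonian, 1000–720 Ma.
Next in line is C (1169 Ma), and 1169 − 777 = 392 Myr.

B, in the Tonian; 392 million years to C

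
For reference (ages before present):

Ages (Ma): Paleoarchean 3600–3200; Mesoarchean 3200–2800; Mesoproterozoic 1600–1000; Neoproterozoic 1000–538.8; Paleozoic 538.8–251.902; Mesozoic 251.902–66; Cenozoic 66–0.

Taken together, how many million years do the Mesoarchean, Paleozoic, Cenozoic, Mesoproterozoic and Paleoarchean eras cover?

Each duration: Mesoarchean = 400; Paleozoic = 286.898; Cenozoic = 66; Mesoproterozoic = 600; Paleoarchean = 400.
Sum: 400 + 286.898 + 66 + 600 + 400 = 1752.898 Myr.

1752.898 million years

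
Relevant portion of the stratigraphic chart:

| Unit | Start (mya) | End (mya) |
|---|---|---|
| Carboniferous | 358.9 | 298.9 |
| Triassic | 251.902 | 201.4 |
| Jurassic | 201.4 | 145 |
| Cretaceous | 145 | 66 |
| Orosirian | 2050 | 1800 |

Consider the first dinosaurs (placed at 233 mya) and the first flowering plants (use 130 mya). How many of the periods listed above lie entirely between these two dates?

The older date is 233 Ma and the younger is 130 Ma.
Periods with start < 233 and end > 130 Ma: Jurassic (201.4–145).
That is 1 complete period.

1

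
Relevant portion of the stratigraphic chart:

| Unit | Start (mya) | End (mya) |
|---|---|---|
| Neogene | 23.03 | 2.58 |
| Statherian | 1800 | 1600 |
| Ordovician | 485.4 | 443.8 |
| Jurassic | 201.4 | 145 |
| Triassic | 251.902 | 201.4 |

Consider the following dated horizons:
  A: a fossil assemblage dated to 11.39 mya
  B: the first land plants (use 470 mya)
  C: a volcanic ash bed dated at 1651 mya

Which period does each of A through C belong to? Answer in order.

A — Neogene; B — Ordovician; C — Statherian

Match each age against the start–end ranges in the excerpt: A = 11.39 Ma → Neogene (23.03–2.58); B = 470 Ma → Ordovician (485.4–443.8); C = 1651 Ma → Statherian (1800–1600).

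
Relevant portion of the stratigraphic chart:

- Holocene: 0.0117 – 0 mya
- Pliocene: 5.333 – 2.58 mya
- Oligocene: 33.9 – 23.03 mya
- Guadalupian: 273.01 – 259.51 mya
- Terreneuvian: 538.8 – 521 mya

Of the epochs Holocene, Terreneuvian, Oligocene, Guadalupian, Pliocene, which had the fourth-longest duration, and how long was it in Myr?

Pliocene, 2.753 million years

Start − end for each: Holocene 0.0117 − 0 = 0.0117; Terreneuvian 538.8 − 521 = 17.8; Oligocene 33.9 − 23.03 = 10.87; Guadalupian 273.01 − 259.51 = 13.5; Pliocene 5.333 − 2.58 = 2.753.
Ranking these from longest: Terreneuvian > Guadalupian > Oligocene > Pliocene > Holocene.
Position 4 in that ranking is Pliocene, which lasted 2.753 Myr.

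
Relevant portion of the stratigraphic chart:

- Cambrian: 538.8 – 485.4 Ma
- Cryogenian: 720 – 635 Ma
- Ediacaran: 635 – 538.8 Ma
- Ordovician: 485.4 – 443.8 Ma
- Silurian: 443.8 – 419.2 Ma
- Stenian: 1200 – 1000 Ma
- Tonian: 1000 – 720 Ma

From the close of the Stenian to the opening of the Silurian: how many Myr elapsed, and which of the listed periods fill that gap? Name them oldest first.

The Stenian closes at 1000 Ma and the Silurian opens at 443.8 Ma, so the interval is 1000 − 443.8 = 556.2 Myr.
A period fits inside if it starts at or after 1000 Ma and ends at or before 443.8 Ma; oldest first that gives Tonian, Cryogenian, Ediacaran, Cambrian, Ordovician.

556.2 million years; Tonian, Cryogenian, Ediacaran, Cambrian, Ordovician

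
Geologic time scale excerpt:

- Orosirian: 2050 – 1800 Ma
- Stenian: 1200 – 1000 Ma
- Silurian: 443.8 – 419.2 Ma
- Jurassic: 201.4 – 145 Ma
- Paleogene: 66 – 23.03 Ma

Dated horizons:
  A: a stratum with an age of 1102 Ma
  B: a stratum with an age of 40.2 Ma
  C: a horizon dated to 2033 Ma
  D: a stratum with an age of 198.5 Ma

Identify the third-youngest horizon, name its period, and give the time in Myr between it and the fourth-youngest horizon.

A, in the Stenian; 931 million years to C

Smaller Ma means younger, so youngest first: B 40.2 < D 198.5 < A 1102 < C 2033.
Counting 3 along gives A (1102 Ma); the excerpt puts that inside the Stenian, 1200–1000 Ma.
Next in line is C (2033 Ma), and 2033 − 1102 = 931 Myr.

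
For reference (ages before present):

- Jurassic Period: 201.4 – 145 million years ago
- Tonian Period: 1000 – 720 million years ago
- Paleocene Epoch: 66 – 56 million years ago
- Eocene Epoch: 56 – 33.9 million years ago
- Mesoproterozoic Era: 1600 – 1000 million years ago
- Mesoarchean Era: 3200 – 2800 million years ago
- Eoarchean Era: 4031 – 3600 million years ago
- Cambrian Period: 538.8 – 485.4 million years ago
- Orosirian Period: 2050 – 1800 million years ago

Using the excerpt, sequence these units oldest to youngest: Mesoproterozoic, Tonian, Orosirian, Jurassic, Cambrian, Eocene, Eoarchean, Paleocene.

Sorting by start age (descending Ma, since larger Ma = older): Eoarchean began 4031, Orosirian began 2050, Mesoproterozoic began 1600, Tonian began 1000, Cambrian began 538.8, Jurassic began 201.4, Paleocene began 66, Eocene began 56.

Eoarchean → Orosirian → Mesoproterozoic → Tonian → Cambrian → Jurassic → Paleocene → Eocene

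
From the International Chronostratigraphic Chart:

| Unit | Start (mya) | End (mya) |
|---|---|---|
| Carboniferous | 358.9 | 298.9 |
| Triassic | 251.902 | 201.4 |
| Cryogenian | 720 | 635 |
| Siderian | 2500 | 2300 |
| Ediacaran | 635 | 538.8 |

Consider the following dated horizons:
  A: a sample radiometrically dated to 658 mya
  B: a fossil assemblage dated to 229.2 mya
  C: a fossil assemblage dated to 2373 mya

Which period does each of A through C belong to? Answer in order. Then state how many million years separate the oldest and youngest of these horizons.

A — Cryogenian; B — Triassic; C — Siderian; span 2143.8 million years

Match each age against the start–end ranges in the excerpt: A = 658 Ma → Cryogenian (720–635); B = 229.2 Ma → Triassic (251.902–201.4); C = 2373 Ma → Siderian (2500–2300).
The largest age is 2373 Ma and the smallest is 229.2 Ma; their difference is 2143.8 Myr.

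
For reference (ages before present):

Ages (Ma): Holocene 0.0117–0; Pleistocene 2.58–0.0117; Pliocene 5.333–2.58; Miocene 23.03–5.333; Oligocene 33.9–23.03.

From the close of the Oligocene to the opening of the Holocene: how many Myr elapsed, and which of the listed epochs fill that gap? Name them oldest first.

23.0183 million years; Miocene, Pliocene, Pleistocene

The Oligocene closes at 23.03 Ma and the Holocene opens at 0.0117 Ma, so the interval is 23.03 − 0.0117 = 23.0183 Myr.
An epoch fits inside if it starts at or after 23.03 Ma and ends at or before 0.0117 Ma; oldest first that gives Miocene, Pliocene, Pleistocene.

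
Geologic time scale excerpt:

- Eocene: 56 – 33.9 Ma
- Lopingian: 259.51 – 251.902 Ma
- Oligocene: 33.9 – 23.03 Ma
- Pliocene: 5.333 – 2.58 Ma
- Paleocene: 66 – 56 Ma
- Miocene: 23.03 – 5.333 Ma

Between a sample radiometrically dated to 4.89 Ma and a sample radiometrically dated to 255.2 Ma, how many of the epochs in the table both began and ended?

4

255.2 Ma sits inside the Lopingian (259.51–251.902) and 4.89 Ma inside the Pliocene (5.333–2.58); neither of those is wholly between the two dates.
The listed epochs lying completely between them are Paleocene, Eocene, Oligocene, Miocene — 4 in all.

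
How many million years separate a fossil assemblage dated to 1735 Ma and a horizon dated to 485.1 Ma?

1735 − 485.1 = 1249.9 million years.

1249.9 million years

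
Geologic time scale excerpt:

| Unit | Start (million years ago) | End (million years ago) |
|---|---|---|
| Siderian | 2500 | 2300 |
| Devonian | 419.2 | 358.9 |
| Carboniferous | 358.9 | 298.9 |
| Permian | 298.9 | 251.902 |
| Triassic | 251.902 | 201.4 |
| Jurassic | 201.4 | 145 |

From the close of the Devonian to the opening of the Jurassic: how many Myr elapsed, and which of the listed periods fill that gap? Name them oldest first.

The Devonian closes at 358.9 Ma and the Jurassic opens at 201.4 Ma, so the interval is 358.9 − 201.4 = 157.5 Myr.
A period fits inside if it starts at or after 358.9 Ma and ends at or before 201.4 Ma; oldest first that gives Carboniferous, Permian, Triassic.

157.5 million years; Carboniferous, Permian, Triassic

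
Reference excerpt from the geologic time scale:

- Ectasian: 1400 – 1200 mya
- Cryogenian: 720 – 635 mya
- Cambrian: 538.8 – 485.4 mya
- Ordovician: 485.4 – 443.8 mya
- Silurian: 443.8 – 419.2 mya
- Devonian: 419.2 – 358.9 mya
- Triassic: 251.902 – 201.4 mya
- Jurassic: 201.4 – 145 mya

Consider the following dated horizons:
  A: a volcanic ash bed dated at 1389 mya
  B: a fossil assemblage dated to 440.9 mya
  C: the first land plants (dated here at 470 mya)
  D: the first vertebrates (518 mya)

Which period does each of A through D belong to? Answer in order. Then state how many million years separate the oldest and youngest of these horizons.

A — Ectasian; B — Silurian; C — Ordovician; D — Cambrian; span 948.1 million years

Match each age against the start–end ranges in the excerpt: A = 1389 Ma → Ectasian (1400–1200); B = 440.9 Ma → Silurian (443.8–419.2); C = 470 Ma → Ordovician (485.4–443.8); D = 518 Ma → Cambrian (538.8–485.4).
The largest age is 1389 Ma and the smallest is 440.9 Ma; their difference is 948.1 Myr.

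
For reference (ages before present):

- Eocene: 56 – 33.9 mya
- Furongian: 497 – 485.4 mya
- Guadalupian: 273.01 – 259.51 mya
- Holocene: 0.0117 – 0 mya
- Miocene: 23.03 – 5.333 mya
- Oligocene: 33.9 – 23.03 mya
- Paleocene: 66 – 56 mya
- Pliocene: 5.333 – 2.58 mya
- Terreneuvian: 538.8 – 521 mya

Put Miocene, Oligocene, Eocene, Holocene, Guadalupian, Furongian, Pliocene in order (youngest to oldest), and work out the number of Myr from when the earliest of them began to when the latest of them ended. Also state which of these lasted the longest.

Start ages (Ma): Furongian 497, Guadalupian 273.01, Eocene 56, Oligocene 33.9, Miocene 23.03, Pliocene 5.333, Holocene 0.0117.
Ordered youngest to oldest: Holocene, Pliocene, Miocene, Oligocene, Eocene, Guadalupian, Furongian.
Span = 497 − 0 = 497 Myr.
Durations: Oligocene 10.87, Furongian 11.6, Holocene 0.0117, Pliocene 2.753, Guadalupian 13.5, Miocene 17.697, Eocene 22.1 → longest is Eocene (22.1 Myr).

Holocene, Pliocene, Miocene, Oligocene, Eocene, Guadalupian, Furongian; total span 497 Myr; longest is Eocene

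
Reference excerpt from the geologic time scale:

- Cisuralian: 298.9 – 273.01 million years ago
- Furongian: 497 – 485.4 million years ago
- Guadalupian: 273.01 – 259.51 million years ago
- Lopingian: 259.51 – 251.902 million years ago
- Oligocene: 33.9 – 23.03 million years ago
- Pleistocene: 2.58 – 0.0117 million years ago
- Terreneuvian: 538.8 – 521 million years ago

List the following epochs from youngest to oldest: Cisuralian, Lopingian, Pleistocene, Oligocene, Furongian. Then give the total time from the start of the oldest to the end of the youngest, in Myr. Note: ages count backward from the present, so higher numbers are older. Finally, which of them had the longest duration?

From the excerpt: Cisuralian 298.9–273.01; Lopingian 259.51–251.902; Pleistocene 2.58–0.0117; Oligocene 33.9–23.03; Furongian 497–485.4 (Ma).
Larger Ma is earlier, so the oldest is Furongian and the youngest is Pleistocene; youngest to oldest: Pleistocene, Oligocene, Lopingian, Cisuralian, Furongian.
Oldest start 497 minus youngest end 0.0117 gives 496.9883 Myr overall.
Individual lengths (start − end): Pleistocene 2.5683; Furongian 11.6; Oligocene 10.87; Lopingian 7.608; Cisuralian 25.89. The largest is Cisuralian at 25.89 Myr.

Pleistocene, Oligocene, Lopingian, Cisuralian, Furongian; total span 496.9883 Myr; longest is Cisuralian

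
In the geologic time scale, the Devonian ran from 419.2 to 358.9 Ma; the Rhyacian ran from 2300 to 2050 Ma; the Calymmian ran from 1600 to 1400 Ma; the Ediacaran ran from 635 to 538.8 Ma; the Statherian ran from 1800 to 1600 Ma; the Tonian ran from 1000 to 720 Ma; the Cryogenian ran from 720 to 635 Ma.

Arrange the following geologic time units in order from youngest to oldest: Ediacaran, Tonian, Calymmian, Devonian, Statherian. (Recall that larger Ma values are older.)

Devonian → Ediacaran → Tonian → Calymmian → Statherian

The oldest of these is Statherian (starts 1800 Ma) and the youngest is Devonian (ends 358.9 Ma).
In between, by decreasing start age: Calymmian (1600), Tonian (1000), Ediacaran (635).
Listing youngest first means reversing that sequence.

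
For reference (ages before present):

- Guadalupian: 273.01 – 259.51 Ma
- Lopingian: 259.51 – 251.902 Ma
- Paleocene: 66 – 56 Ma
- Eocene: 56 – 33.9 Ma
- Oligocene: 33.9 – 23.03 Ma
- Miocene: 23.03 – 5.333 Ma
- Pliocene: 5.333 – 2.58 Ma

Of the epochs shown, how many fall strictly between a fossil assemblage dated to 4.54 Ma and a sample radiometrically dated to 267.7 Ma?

The older date is 267.7 Ma and the younger is 4.54 Ma.
Epochs with start < 267.7 and end > 4.54 Ma: Lopingian (259.51–251.902), Paleocene (66–56), Eocene (56–33.9), Oligocene (33.9–23.03), Miocene (23.03–5.333).
That is 5 complete epochs.

5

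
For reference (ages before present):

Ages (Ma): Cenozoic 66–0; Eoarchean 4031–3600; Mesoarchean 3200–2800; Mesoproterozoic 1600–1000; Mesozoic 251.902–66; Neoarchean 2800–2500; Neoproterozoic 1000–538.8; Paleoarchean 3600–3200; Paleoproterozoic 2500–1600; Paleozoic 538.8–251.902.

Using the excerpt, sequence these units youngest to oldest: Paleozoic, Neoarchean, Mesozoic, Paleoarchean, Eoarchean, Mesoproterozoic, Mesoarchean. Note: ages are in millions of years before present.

The oldest of these is Eoarchean (starts 4031 Ma) and the youngest is Mesozoic (ends 66 Ma).
In between, by decreasing start age: Paleoarchean (3600), Mesoarchean (3200), Neoarchean (2800), Mesoproterozoic (1600), Paleozoic (538.8).
Listing youngest first means reversing that sequence.

Mesozoic, then Paleozoic, then Mesoproterozoic, then Neoarchean, then Mesoarchean, then Paleoarchean, then Eoarchean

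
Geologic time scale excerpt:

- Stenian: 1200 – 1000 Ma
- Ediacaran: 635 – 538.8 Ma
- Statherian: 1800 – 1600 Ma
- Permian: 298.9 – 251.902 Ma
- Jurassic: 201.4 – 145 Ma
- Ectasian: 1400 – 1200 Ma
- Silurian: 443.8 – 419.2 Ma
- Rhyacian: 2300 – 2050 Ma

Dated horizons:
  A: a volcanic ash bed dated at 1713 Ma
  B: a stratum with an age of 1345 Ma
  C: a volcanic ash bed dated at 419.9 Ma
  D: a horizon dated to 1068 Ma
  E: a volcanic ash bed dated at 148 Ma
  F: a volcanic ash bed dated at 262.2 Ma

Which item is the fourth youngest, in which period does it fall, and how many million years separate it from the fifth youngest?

Smaller Ma means younger, so youngest first: E 148 < F 262.2 < C 419.9 < D 1068 < B 1345 < A 1713.
Counting 4 along gives D (1068 Ma); the excerpt puts that inside the Stenian, 1200–1000 Ma.
Next in line is B (1345 Ma), and 1345 − 1068 = 277 Myr.

D, in the Stenian; 277 million years to B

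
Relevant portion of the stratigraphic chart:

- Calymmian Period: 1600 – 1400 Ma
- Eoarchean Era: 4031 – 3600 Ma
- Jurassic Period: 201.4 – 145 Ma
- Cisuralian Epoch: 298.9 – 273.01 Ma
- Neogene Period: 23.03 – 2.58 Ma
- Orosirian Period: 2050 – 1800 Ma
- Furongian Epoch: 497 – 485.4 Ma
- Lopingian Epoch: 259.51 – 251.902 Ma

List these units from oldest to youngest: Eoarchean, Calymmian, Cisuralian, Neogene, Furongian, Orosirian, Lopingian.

The oldest of these is Eoarchean (starts 4031 Ma) and the youngest is Neogene (ends 2.58 Ma).
In between, by decreasing start age: Orosirian (2050), Calymmian (1600), Furongian (497), Cisuralian (298.9), Lopingian (259.51).

Eoarchean, Orosirian, Calymmian, Furongian, Cisuralian, Lopingian, Neogene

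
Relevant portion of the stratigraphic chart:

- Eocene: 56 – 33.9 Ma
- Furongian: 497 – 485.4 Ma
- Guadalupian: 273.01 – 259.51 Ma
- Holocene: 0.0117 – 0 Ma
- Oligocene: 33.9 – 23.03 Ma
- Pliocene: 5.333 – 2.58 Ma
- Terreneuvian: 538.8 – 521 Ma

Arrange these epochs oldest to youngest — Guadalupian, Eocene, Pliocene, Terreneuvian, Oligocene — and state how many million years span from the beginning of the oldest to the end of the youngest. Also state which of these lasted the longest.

Start ages (Ma): Terreneuvian 538.8, Guadalupian 273.01, Eocene 56, Oligocene 33.9, Pliocene 5.333.
Ordered oldest to youngest: Terreneuvian, Guadalupian, Eocene, Oligocene, Pliocene.
Span = 538.8 − 2.58 = 536.22 Myr.
Durations: Eocene 22.1, Terreneuvian 17.8, Pliocene 2.753, Guadalupian 13.5, Oligocene 10.87 → longest is Eocene (22.1 Myr).

Terreneuvian → Guadalupian → Eocene → Oligocene → Pliocene; total span 536.22 Myr; longest is Eocene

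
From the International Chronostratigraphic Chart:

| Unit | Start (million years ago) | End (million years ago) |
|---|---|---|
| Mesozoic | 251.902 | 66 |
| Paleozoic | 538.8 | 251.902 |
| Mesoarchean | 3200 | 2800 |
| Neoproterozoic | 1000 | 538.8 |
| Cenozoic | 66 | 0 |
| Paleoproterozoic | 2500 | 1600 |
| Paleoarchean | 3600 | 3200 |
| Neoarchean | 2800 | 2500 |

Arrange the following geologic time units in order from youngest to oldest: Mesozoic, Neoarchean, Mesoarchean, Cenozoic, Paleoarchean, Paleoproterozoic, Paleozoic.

Sorting by start age (ascending Ma, since larger Ma = older): Cenozoic start 66, Mesozoic start 251.902, Paleozoic start 538.8, Paleoproterozoic start 2500, Neoarchean start 2800, Mesoarchean start 3200, Paleoarchean start 3600.

Cenozoic, Mesozoic, Paleozoic, Paleoproterozoic, Neoarchean, Mesoarchean, Paleoarchean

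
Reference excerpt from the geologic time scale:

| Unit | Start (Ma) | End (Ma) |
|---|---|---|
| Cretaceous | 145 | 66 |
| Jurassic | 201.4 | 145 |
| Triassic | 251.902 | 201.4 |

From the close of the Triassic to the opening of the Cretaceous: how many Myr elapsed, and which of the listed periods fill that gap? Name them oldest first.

56.4 million years; Jurassic

End of Triassic = 201.4 Ma; start of Cretaceous = 145 Ma.
Gap = 201.4 − 145 = 56.4 Myr.
Periods wholly inside 201.4–145 Ma: Jurassic (201.4–145).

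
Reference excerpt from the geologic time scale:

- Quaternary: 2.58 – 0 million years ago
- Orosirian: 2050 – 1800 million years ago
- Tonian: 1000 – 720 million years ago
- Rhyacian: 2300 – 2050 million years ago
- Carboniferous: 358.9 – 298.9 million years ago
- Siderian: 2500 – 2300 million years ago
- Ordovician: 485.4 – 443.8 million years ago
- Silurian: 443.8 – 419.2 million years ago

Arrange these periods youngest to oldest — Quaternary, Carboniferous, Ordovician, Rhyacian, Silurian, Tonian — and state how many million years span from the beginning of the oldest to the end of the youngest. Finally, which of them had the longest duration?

Start ages (Ma): Rhyacian 2300, Tonian 1000, Ordovician 485.4, Silurian 443.8, Carboniferous 358.9, Quaternary 2.58.
Ordered youngest to oldest: Quaternary, Carboniferous, Silurian, Ordovician, Tonian, Rhyacian.
Span = 2300 − 0 = 2300 Myr.
Durations: Ordovician 41.6, Silurian 24.6, Carboniferous 60, Quaternary 2.58, Rhyacian 250, Tonian 280 → longest is Tonian (280 Myr).

Quaternary → Carboniferous → Silurian → Ordovician → Tonian → Rhyacian; total span 2300 Myr; longest is Tonian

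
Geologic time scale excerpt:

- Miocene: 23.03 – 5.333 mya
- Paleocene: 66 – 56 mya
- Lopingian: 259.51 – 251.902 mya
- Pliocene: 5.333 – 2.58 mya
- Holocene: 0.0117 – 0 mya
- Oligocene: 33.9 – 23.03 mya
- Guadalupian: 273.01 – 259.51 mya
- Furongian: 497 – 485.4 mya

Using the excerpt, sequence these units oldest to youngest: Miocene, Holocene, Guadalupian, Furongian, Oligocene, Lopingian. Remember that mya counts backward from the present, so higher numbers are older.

Sorting by start age (descending Ma, since larger Ma = older): Furongian start 497, Guadalupian start 273.01, Lopingian start 259.51, Oligocene start 33.9, Miocene start 23.03, Holocene start 0.0117.

Furongian, Guadalupian, Lopingian, Oligocene, Miocene, Holocene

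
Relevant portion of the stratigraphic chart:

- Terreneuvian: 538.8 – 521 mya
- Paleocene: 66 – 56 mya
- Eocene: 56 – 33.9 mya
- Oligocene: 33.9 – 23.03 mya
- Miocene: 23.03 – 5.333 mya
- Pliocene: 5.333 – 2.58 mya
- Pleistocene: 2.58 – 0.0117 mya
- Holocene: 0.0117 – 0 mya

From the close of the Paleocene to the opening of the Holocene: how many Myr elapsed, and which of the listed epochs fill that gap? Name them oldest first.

55.9883 million years; Eocene, Oligocene, Miocene, Pliocene, Pleistocene

The Paleocene closes at 56 Ma and the Holocene opens at 0.0117 Ma, so the interval is 56 − 0.0117 = 55.9883 Myr.
An epoch fits inside if it starts at or after 56 Ma and ends at or before 0.0117 Ma; oldest first that gives Eocene, Oligocene, Miocene, Pliocene, Pleistocene.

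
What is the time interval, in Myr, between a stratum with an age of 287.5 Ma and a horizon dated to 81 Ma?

287.5 − 81 = 206.5 million years.

206.5 million years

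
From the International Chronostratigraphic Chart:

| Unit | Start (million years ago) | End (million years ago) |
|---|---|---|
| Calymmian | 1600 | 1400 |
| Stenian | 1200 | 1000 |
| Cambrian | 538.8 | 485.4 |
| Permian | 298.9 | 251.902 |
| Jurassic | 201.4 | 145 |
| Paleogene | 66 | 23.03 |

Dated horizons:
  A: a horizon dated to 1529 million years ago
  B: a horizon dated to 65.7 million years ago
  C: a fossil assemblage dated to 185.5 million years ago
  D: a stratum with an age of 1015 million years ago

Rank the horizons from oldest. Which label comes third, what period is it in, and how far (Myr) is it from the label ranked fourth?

Sorted oldest-first by Ma: A (1529), D (1015), C (185.5), B (65.7).
The third oldest is C at 185.5 Ma, which lies in 201.4–145 Ma: the Jurassic.
The fourth oldest is B at 65.7 Ma; separation = |185.5 − 65.7| = 119.8 Myr.

C, in the Jurassic; 119.8 million years to B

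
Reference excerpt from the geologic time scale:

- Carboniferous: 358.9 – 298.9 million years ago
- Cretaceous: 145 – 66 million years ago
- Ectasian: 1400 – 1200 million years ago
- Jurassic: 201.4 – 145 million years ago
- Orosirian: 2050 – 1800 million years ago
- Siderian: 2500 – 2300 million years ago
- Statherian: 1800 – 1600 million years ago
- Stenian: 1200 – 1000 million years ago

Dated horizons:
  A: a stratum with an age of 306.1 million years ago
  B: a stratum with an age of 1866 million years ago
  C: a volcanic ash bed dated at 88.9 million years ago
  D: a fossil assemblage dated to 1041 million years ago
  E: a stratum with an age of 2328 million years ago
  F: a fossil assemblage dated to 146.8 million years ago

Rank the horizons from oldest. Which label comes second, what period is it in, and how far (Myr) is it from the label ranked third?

B, in the Orosirian; 825 million years to D

Larger Ma means older, so oldest first: E 2328 > B 1866 > D 1041 > A 306.1 > F 146.8 > C 88.9.
Counting 2 along gives B (1866 Ma); the excerpt puts that inside the Orosirian, 2050–1800 Ma.
Next in line is D (1041 Ma), and 1866 − 1041 = 825 Myr.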